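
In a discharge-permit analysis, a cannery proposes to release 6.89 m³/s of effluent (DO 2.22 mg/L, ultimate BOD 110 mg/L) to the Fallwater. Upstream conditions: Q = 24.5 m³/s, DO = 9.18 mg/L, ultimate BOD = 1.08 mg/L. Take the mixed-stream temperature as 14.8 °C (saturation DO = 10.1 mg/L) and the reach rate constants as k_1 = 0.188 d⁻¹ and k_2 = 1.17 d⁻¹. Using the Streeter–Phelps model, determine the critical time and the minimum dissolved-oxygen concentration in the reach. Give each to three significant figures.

Mixed DO = (24.5×9.18 + 6.89×2.22)/(24.5+6.89) = 240.2/31.39 = 7.652 mg/L.
Mixed L₀ = (24.5×1.08 + 6.89×110)/(31.39) = 784.4/31.39 = 24.99 mg/L.
Initial deficit D₀ = C_s − DO₀ = 10.1 − 7.652 = 2.448 mg/L.
t_c = (1/0.9820) ln[(1.17/0.188)(1 − 2.448×0.9820/(0.188×24.99))] = 1.018 × ln(3.039) = 1.132 d.
D_c = (0.188/1.17) × 24.99 × e^(−0.188×1.132) = 0.1607 × 24.99 × 0.8083 = 3.245 mg/L.
Minimum DO = 10.1 − 3.245 = 6.855 mg/L.

t_c ≈ 1.13 d; minimum DO ≈ 6.85 mg/L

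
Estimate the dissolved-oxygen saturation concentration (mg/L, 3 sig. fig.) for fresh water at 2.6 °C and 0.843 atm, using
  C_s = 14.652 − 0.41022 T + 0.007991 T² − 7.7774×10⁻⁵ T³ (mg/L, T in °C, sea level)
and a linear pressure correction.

At sea level: C_s = 14.652 − 0.41022×2.6 + 0.007991×2.6² − 7.7774×10⁻⁵×2.6³ = 13.64 mg/L.
Pressure correction: C_s' = 13.64 × 0.843 = 11.50 mg/L.

C_s ≈ 11.5 mg/L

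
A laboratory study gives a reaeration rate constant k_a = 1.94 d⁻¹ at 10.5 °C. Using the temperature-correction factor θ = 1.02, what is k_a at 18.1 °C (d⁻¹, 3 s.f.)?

k_a ≈ 2.26 d⁻¹

k_a(T₂) = k_a(T₁) · θ^(T₂−T₁) = 1.94 × 1.02^(18.1−10.5)
= 1.94 × 1.02^7.60 = 1.94 × 1.162 = 2.255 d⁻¹.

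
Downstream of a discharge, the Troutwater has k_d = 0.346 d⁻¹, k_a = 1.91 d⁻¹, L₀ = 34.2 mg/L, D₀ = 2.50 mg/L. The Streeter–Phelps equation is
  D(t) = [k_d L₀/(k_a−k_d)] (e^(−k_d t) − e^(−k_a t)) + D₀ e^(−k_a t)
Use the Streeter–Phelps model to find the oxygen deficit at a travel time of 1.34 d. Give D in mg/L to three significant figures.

k_d L₀/(k_a−k_d) = 0.346×34.2/(1.91−0.346) = 11.83/1.564 = 7.566 mg/L.
e^(−k_d t) = e^(−0.346×1.340) = 0.6290; e^(−k_a t) = e^(−1.91×1.340) = 0.07735.
D = 7.566 × (0.6290 − 0.07735) + 2.50 × 0.07735 = 4.174 + 0.1934 = 4.367 mg/L.

D ≈ 4.37 mg/L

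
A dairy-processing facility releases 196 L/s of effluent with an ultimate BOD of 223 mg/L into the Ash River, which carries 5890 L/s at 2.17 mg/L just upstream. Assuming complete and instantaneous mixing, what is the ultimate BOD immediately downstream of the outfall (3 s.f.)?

9.28 mg/L

Flow-weighted mixing: C = (Q_r C_r + Q_w C_w)/(Q_r + Q_w)
= (5890×2.17 + 196×223)/(5890 + 196) = 56490/6086 = 9.282 mg/L.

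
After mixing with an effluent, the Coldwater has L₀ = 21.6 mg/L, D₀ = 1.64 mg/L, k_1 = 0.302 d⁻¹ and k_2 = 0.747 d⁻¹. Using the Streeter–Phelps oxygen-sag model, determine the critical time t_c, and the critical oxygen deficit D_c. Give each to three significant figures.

With k_2/k_1 = 2.474 and 1 − D₀(k_2−k_1)/(k_1 L₀) = 0.8881,
t_c = ln(2.474 × 0.8881) / (0.747 − 0.302) = ln(2.197) / 0.4450 = 0.7870/0.4450 = 1.769 d.
L(t_c) = L₀ e^(−k_1 t_c) = 21.6 × 0.5862 = 12.66 mg/L, and at the critical point k_2 D_c = k_1 L, so D_c = (0.302/0.747) × 12.66 = 5.119 mg/L.

t_c ≈ 1.77 d; D_c ≈ 5.12 mg/L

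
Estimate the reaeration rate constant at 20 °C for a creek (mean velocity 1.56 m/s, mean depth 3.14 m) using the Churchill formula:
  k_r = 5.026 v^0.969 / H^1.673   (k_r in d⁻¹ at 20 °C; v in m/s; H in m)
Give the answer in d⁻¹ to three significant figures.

k_r = 5.026 × 1.56^0.969 / 3.14^1.673 = 5.026 × 1.539 / 6.782 = 1.140 d⁻¹.

k_r ≈ 1.14 d⁻¹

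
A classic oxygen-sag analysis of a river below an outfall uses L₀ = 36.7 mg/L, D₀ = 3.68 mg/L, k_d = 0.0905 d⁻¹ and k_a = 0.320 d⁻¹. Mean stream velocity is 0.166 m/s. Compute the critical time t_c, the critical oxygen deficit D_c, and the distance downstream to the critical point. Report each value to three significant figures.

t_c ≈ 4.22 d; D_c ≈ 7.08 mg/L; x_c ≈ 60.6 km

t_c = [1/(k_a−k_d)] ln[(k_a/k_d)(1 − D₀(k_a−k_d)/(k_d L₀))]
= [1/(0.320−0.0905)] ln[(0.320/0.0905)(1 − 3.68×0.2295/(0.0905×36.7))]
= (1/0.2295) ln[3.536 × 0.7457] = 4.357 × ln(2.637) = 4.357 × 0.9696 = 4.225 d.
D_c = (k_d/k_a) L₀ e^(−k_d t_c) = (0.0905/0.320) × 36.7 × e^(−0.0905×4.225) = 0.2828 × 36.7 × 0.6823 = 7.081 mg/L.
x_c = v t_c = 0.166 m/s × 4.225 d × 86400 s/d = 60590 m ≈ 60.6 km.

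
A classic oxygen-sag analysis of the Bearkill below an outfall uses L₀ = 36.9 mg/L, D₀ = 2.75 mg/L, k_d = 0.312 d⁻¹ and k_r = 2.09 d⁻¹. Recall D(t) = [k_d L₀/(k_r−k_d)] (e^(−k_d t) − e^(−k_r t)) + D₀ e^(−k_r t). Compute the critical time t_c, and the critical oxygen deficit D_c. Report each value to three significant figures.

With k_r/k_d = 6.699 and 1 − D₀(k_r−k_d)/(k_d L₀) = 0.5753,
t_c = ln(6.699 × 0.5753) / (2.09 − 0.312) = ln(3.854) / 1.778 = 1.349/1.778 = 0.7587 d.
D_c = (k_d/k_r) L₀ e^(−k_d t_c) = (0.312/2.09) × 36.9 × e^(−0.312×0.7587) = 0.1493 × 36.9 × 0.7892 = 4.347 mg/L.

t_c ≈ 0.759 d; D_c ≈ 4.35 mg/L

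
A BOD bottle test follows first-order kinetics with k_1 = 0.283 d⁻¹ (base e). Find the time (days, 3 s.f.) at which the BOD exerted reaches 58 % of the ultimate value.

t ≈ 3.07 d

y/L₀ = 1 − e^(−k_1 t) = 0.58 ⇒ e^(−k_1 t) = 0.420
t = −ln(0.420) / 0.283 = 0.8675 / 0.283 = 3.065 d.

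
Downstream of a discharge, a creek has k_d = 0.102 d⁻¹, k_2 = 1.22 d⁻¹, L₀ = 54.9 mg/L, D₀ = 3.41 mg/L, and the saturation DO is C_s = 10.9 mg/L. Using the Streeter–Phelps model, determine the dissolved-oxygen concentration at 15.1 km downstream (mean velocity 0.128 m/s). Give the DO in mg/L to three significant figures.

DO ≈ 6.84 mg/L

Travel time t = x/v = 15.1 km / (0.128 m/s) = 15100 m / 0.128 m/s = 118000 s = 1.365 d.
k_d L₀/(k_2−k_d) = 0.102×54.9/(1.22−0.102) = 5.600/1.118 = 5.009 mg/L.
e^(−k_d t) = e^(−0.102×1.365) = 0.8700; e^(−k_2 t) = e^(−1.22×1.365) = 0.1890.
D = 5.009 × (0.8700 − 0.1890) + 3.41 × 0.1890 = 3.411 + 0.6446 = 4.055 mg/L.
DO = C_s − D = 10.9 − 4.055 = 6.845 mg/L.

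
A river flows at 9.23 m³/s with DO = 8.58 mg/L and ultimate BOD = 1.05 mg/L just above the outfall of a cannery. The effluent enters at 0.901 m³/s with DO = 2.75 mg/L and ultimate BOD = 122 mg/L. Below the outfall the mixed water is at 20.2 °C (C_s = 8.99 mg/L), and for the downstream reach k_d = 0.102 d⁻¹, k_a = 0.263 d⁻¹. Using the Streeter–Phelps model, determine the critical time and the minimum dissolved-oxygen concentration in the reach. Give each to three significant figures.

t_c ≈ 5.06 d; minimum DO ≈ 6.26 mg/L

Mixed DO = (9.23×8.58 + 0.901×2.75)/(9.23+0.901) = 81.67/10.13 = 8.062 mg/L.
Mixed L₀ = (9.23×1.05 + 0.901×122)/(10.13) = 119.6/10.13 = 11.81 mg/L.
Initial deficit D₀ = C_s − DO₀ = 8.99 − 8.062 = 0.9285 mg/L.
t_c = (1/0.1610) ln[(0.263/0.102)(1 − 0.9285×0.1610/(0.102×11.81))] = 6.211 × ln(2.258) = 5.060 d.
D_c = (0.102/0.263) × 11.81 × e^(−0.102×5.060) = 0.3878 × 11.81 × 0.5968 = 2.733 mg/L.
Minimum DO = 8.99 − 2.733 = 6.257 mg/L.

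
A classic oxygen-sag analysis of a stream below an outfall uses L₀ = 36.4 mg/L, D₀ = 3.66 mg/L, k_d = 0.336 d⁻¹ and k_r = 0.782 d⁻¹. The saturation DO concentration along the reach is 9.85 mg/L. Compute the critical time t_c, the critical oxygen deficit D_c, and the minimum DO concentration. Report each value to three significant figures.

With k_r/k_d = 2.327 and 1 − D₀(k_r−k_d)/(k_d L₀) = 0.8665,
t_c = ln(2.327 × 0.8665) / (0.782 − 0.336) = ln(2.017) / 0.4460 = 0.7015/0.4460 = 1.573 d.
L(t_c) = L₀ e^(−k_d t_c) = 36.4 × 0.5895 = 21.46 mg/L, and at the critical point k_r D_c = k_d L, so D_c = (0.336/0.782) × 21.46 = 9.220 mg/L.
Minimum DO = C_s − D_c = 9.85 − 9.220 = 0.6302 mg/L.

t_c ≈ 1.57 d; D_c ≈ 9.22 mg/L; min DO ≈ 0.630 mg/L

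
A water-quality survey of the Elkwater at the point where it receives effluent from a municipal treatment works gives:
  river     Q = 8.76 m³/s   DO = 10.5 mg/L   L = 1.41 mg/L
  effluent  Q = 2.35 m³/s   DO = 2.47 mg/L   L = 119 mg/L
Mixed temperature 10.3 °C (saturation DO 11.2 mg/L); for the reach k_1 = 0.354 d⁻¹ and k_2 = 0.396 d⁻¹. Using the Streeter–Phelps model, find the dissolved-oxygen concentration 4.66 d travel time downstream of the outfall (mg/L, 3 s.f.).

DO ≈ 3.26 mg/L

Mixed DO = (8.76×10.5 + 2.35×2.47)/(8.76+2.35) = 97.78/11.11 = 8.801 mg/L.
Mixed L₀ = (8.76×1.41 + 2.35×119)/(11.11) = 292.0/11.11 = 26.28 mg/L.
Initial deficit D₀ = C_s − DO₀ = 11.2 − 8.801 = 2.399 mg/L.
D(4.66) = [0.354×26.28/(0.396−0.354)](e^(−0.354×4.66) − e^(−0.396×4.66)) + 2.399 e^(−0.396×4.66)
= 221.5 × (0.1921 − 0.1580) + 2.399 × 0.1580 = 7.944 mg/L.
DO = 11.2 − 7.944 = 3.256 mg/L.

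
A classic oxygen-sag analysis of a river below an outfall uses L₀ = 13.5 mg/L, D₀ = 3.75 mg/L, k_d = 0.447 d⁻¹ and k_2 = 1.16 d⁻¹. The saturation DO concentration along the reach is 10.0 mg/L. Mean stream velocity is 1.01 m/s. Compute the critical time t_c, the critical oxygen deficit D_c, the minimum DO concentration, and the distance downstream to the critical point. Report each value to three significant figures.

With k_2/k_d = 2.595 and 1 − D₀(k_2−k_d)/(k_d L₀) = 0.5569,
t_c = ln(2.595 × 0.5569) / (1.16 − 0.447) = ln(1.445) / 0.7130 = 0.3683/0.7130 = 0.5165 d.
D_c = (k_d/k_2) L₀ e^(−k_d t_c) = (0.447/1.16) × 13.5 × e^(−0.447×0.5165) = 0.3853 × 13.5 × 0.7938 = 4.130 mg/L.
Minimum DO = C_s − D_c = 10.0 − 4.130 = 5.870 mg/L.
x_c = v t_c = 1.01 m/s × 0.5165 d × 86400 s/d = 45070 m ≈ 45.1 km.

t_c ≈ 0.517 d; D_c ≈ 4.13 mg/L; min DO ≈ 5.87 mg/L; x_c ≈ 45.1 km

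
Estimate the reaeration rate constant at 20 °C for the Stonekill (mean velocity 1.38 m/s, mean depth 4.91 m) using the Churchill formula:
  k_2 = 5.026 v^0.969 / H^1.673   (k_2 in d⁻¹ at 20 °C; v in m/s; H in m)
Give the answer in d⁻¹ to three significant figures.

k_2 ≈ 0.479 d⁻¹

k_2 = 5.026 × 1.38^0.969 / 4.91^1.673 = 5.026 × 1.366 / 14.33 = 0.4793 d⁻¹.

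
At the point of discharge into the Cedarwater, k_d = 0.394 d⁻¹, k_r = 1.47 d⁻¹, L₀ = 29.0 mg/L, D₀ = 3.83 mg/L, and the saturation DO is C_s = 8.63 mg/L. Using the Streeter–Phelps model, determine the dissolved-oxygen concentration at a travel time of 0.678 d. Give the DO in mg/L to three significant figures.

DO ≈ 3.01 mg/L

k_d L₀/(k_r−k_d) = 0.394×29.0/(1.47−0.394) = 11.43/1.076 = 10.62 mg/L.
e^(−k_d t) = e^(−0.394×0.6780) = 0.7656; e^(−k_r t) = e^(−1.47×0.6780) = 0.3691.
D = 10.62 × (0.7656 − 0.3691) + 3.83 × 0.3691 = 4.210 + 1.414 = 5.624 mg/L.
DO = C_s − D = 8.63 − 5.624 = 3.006 mg/L.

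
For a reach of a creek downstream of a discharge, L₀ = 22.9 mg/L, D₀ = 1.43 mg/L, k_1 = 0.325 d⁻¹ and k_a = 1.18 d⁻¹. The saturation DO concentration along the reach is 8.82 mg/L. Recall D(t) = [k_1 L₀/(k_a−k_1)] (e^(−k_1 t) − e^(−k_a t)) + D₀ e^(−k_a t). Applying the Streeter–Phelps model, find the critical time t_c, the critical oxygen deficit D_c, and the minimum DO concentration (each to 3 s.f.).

t_c ≈ 1.30 d; D_c ≈ 4.14 mg/L; min DO ≈ 4.68 mg/L

With k_a/k_1 = 3.631 and 1 − D₀(k_a−k_1)/(k_1 L₀) = 0.8357,
t_c = ln(3.631 × 0.8357) / (1.18 − 0.325) = ln(3.034) / 0.8550 = 1.110/0.8550 = 1.298 d.
L(t_c) = L₀ e^(−k_1 t_c) = 22.9 × 0.6558 = 15.02 mg/L, and at the critical point k_a D_c = k_1 L, so D_c = (0.325/1.18) × 15.02 = 4.136 mg/L.
Minimum DO = C_s − D_c = 8.82 − 4.136 = 4.684 mg/L.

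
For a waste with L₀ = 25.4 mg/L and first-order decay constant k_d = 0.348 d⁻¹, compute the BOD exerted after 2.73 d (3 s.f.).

y_t = L₀(1 − e^(−k_d t)) = 25.4 × (1 − e^(−0.348×2.73))
= 25.4 × (1 − 0.3867) = 25.4 × 0.6133 = 15.58 mg/L.

y ≈ 15.6 mg/L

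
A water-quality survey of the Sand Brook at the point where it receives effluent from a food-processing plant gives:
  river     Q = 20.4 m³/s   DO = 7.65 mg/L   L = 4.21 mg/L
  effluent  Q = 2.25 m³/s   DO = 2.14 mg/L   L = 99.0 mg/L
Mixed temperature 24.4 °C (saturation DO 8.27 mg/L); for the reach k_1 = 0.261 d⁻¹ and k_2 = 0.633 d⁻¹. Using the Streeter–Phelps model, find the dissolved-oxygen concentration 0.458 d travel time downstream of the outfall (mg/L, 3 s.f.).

DO ≈ 6.07 mg/L

Mixed DO = (20.4×7.65 + 2.25×2.14)/(20.4+2.25) = 160.9/22.65 = 7.103 mg/L.
Mixed L₀ = (20.4×4.21 + 2.25×99.0)/(22.65) = 308.6/22.65 = 13.63 mg/L.
Initial deficit D₀ = C_s − DO₀ = 8.27 − 7.103 = 1.167 mg/L.
D(0.458) = [0.261×13.63/(0.633−0.261)](e^(−0.261×0.458) − e^(−0.633×0.458)) + 1.167 e^(−0.633×0.458)
= 9.560 × (0.8873 − 0.7483) + 1.167 × 0.7483 = 2.202 mg/L.
DO = 8.27 − 2.202 = 6.068 mg/L.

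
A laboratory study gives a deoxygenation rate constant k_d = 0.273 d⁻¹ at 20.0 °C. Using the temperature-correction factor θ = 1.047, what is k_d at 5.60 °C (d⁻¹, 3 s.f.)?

k_d(T₂) = k_d(T₁) · θ^(T₂−T₁) = 0.273 × 1.047^(5.60−20.0)
= 0.273 × 1.047^-14.4 = 0.273 × 0.5161 = 0.1409 d⁻¹.

k_d ≈ 0.141 d⁻¹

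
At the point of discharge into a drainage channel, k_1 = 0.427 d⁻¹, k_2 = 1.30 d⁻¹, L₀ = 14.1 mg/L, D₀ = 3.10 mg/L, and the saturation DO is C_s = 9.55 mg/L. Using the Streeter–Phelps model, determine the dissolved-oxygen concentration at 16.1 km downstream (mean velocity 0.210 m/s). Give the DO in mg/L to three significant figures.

Travel time t = x/v = 16.1 km / (0.210 m/s) = 16100 m / 0.210 m/s = 76670 s = 0.8873 d.
k_1 L₀/(k_2−k_1) = 0.427×14.1/(1.30−0.427) = 6.021/0.8730 = 6.897 mg/L.
e^(−k_1 t) = e^(−0.427×0.8873) = 0.6846; e^(−k_2 t) = e^(−1.30×0.8873) = 0.3155.
D = 6.897 × (0.6846 − 0.3155) + 3.10 × 0.3155 = 2.546 + 0.9781 = 3.524 mg/L.
DO = C_s − D = 9.55 − 3.524 = 6.026 mg/L.

DO ≈ 6.03 mg/L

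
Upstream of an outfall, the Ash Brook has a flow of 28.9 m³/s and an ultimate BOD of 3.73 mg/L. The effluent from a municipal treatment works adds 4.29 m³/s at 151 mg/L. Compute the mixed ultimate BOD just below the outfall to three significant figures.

Flow-weighted mixing: C = (Q_r C_r + Q_w C_w)/(Q_r + Q_w)
= (28.9×3.73 + 4.29×151)/(28.9 + 4.29) = 755.6/33.19 = 22.77 mg/L.

22.8 mg/L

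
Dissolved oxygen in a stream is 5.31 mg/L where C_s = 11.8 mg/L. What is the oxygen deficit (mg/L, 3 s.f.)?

D ≈ 6.49 mg/L

D = C_s − C = 11.8 − 5.31 = 6.49 mg/L.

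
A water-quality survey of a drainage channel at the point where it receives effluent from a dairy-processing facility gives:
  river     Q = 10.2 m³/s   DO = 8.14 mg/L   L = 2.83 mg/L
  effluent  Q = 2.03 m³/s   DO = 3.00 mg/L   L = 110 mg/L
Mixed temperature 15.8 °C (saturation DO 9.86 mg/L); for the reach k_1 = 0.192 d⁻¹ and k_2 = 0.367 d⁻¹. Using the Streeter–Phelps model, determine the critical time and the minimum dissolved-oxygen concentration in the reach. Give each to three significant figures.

Mixed DO = (10.2×8.14 + 2.03×3.00)/(10.2+2.03) = 89.12/12.23 = 7.287 mg/L.
Mixed L₀ = (10.2×2.83 + 2.03×110)/(12.23) = 252.2/12.23 = 20.62 mg/L.
Initial deficit D₀ = C_s − DO₀ = 9.86 − 7.287 = 2.573 mg/L.
t_c = (1/0.1750) ln[(0.367/0.192)(1 − 2.573×0.1750/(0.192×20.62))] = 5.714 × ln(1.694) = 3.012 d.
D_c = (0.192/0.367) × 20.62 × e^(−0.192×3.012) = 0.5232 × 20.62 × 0.5608 = 6.050 mg/L.
Minimum DO = 9.86 − 6.050 = 3.810 mg/L.

t_c ≈ 3.01 d; minimum DO ≈ 3.81 mg/L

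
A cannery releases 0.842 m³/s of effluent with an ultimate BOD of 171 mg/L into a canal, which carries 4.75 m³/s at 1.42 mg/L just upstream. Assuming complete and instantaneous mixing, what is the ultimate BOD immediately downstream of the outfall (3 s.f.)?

Flow-weighted mixing: C = (Q_r C_r + Q_w C_w)/(Q_r + Q_w)
= (4.75×1.42 + 0.842×171)/(4.75 + 0.842) = 150.7/5.592 = 26.95 mg/L.

27.0 mg/L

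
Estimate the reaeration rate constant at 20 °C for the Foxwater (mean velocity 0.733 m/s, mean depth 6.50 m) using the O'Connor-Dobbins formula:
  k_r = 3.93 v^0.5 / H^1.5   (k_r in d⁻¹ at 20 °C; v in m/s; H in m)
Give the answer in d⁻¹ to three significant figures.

k_r = 3.93 × 0.733^0.5 / 6.50^1.5 = 3.93 × 0.8562 / 16.57 = 0.2030 d⁻¹.

k_r ≈ 0.203 d⁻¹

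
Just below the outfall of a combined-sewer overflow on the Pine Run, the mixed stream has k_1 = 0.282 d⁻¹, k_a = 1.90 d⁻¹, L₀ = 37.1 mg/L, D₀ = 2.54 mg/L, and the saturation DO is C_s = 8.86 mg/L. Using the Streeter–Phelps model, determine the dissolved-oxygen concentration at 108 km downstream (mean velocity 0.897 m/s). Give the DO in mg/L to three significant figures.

Travel time t = x/v = 108 km / (0.897 m/s) = 108000 m / 0.897 m/s = 120400 s = 1.394 d.
k_1 L₀/(k_a−k_1) = 0.282×37.1/(1.90−0.282) = 10.46/1.618 = 6.466 mg/L.
e^(−k_1 t) = e^(−0.282×1.394) = 0.6750; e^(−k_a t) = e^(−1.90×1.394) = 0.07081.
D = 6.466 × (0.6750 − 0.07081) + 2.54 × 0.07081 = 3.907 + 0.1799 = 4.087 mg/L.
DO = C_s − D = 8.86 − 4.087 = 4.773 mg/L.

DO ≈ 4.77 mg/L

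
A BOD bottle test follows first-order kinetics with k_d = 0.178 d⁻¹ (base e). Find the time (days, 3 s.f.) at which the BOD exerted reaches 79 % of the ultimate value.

y/L₀ = 1 − e^(−k_d t) = 0.79 ⇒ e^(−k_d t) = 0.210
t = −ln(0.210) / 0.178 = 1.561 / 0.178 = 8.768 d.

t ≈ 8.77 d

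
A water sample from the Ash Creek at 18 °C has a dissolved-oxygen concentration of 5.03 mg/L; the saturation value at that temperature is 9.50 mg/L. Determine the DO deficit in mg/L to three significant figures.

D = C_s − C = 9.50 − 5.03 = 4.47 mg/L.

D ≈ 4.47 mg/L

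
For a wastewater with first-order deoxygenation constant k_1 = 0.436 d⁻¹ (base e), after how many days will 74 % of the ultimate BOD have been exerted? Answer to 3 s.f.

y/L₀ = 1 − e^(−k_1 t) = 0.74 ⇒ e^(−k_1 t) = 0.260
t = −ln(0.260) / 0.436 = 1.347 / 0.436 = 3.090 d.

t ≈ 3.09 d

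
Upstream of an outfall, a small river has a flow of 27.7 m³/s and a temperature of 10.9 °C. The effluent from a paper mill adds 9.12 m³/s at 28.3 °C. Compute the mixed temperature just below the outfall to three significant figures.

15.2 °C

Flow-weighted mixing: C = (Q_r C_r + Q_w C_w)/(Q_r + Q_w)
= (27.7×10.9 + 9.12×28.3)/(27.7 + 9.12) = 560.0/36.82 = 15.21 °C.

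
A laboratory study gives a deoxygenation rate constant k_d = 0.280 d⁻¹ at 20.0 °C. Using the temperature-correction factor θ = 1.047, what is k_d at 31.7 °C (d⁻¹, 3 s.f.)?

k_d(T₂) = k_d(T₁) · θ^(T₂−T₁) = 0.280 × 1.047^(31.7−20.0)
= 0.280 × 1.047^11.7 = 0.280 × 1.711 = 0.4792 d⁻¹.

k_d ≈ 0.479 d⁻¹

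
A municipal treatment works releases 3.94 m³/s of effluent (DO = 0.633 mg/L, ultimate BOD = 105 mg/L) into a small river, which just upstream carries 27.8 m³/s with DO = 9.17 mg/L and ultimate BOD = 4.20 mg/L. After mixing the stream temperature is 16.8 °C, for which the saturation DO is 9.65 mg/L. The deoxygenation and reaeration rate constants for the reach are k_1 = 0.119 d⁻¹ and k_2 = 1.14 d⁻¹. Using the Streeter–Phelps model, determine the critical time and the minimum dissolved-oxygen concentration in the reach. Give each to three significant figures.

t_c ≈ 0.683 d; minimum DO ≈ 8.04 mg/L

Mixed DO = (27.8×9.17 + 3.94×0.633)/(27.8+3.94) = 257.4/31.74 = 8.110 mg/L.
Mixed L₀ = (27.8×4.20 + 3.94×105)/(31.74) = 530.5/31.74 = 16.71 mg/L.
Initial deficit D₀ = C_s − DO₀ = 9.65 − 8.110 = 1.540 mg/L.
t_c = (1/1.021) ln[(1.14/0.119)(1 − 1.540×1.021/(0.119×16.71))] = 0.9794 × ln(2.007) = 0.6825 d.
D_c = (0.119/1.14) × 16.71 × e^(−0.119×0.6825) = 0.1044 × 16.71 × 0.9220 = 1.608 mg/L.
Minimum DO = 9.65 − 1.608 = 8.042 mg/L.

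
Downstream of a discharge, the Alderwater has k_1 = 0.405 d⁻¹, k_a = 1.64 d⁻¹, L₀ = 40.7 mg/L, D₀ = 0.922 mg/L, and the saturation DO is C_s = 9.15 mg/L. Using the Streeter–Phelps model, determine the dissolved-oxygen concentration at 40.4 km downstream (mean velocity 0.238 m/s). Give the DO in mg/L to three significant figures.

Travel time t = x/v = 40.4 km / (0.238 m/s) = 40400 m / 0.238 m/s = 169700 s = 1.965 d.
k_1 L₀/(k_a−k_1) = 0.405×40.7/(1.64−0.405) = 16.48/1.235 = 13.35 mg/L.
e^(−k_1 t) = e^(−0.405×1.965) = 0.4513; e^(−k_a t) = e^(−1.64×1.965) = 0.03987.
D = 13.35 × (0.4513 − 0.03987) + 0.922 × 0.03987 = 5.491 + 0.03676 = 5.528 mg/L.
DO = C_s − D = 9.15 − 5.528 = 3.622 mg/L.

DO ≈ 3.62 mg/L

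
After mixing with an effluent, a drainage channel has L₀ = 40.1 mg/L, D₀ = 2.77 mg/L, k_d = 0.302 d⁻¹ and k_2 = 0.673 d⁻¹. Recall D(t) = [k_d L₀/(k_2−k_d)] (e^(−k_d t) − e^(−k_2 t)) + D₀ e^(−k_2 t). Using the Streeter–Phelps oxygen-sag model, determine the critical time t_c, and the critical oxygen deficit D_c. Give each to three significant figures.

t_c ≈ 1.92 d; D_c ≈ 10.1 mg/L

At the critical point dD/dt = 0, so k_d L₀ e^(−k_d t) = k_2 D. Substituting D(t) from the Streeter–Phelps equation and solving for t gives
t_c = ln[(k_2/k_d)(1 − D₀(k_2−k_d)/(k_d L₀))] / (k_2−k_d).
Here k_2−k_d = 0.3710 d⁻¹ and 1 − D₀(k_2−k_d)/(k_d L₀) = 1 − 2.77×0.3710/(0.302×40.1) = 0.9151, so
t_c = ln(2.228 × 0.9151) / 0.3710 = 0.7126 / 0.3710 = 1.921 d.
D_c = (k_d/k_2) L₀ e^(−k_d t_c) = (0.302/0.673) × 40.1 × e^(−0.302×1.921) = 0.4487 × 40.1 × 0.5598 = 10.07 mg/L.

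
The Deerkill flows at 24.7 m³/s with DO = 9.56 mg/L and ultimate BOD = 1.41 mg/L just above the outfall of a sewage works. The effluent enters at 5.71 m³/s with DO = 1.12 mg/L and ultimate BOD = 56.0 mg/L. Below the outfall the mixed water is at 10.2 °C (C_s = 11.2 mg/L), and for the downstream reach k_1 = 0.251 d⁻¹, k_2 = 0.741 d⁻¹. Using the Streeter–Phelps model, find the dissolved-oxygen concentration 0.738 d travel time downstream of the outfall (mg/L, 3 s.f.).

Mixed DO = (24.7×9.56 + 5.71×1.12)/(24.7+5.71) = 242.5/30.41 = 7.975 mg/L.
Mixed L₀ = (24.7×1.41 + 5.71×56.0)/(30.41) = 354.6/30.41 = 11.66 mg/L.
Initial deficit D₀ = C_s − DO₀ = 11.2 − 7.975 = 3.225 mg/L.
D(0.738) = [0.251×11.66/(0.741−0.251)](e^(−0.251×0.738) − e^(−0.741×0.738)) + 3.225 e^(−0.741×0.738)
= 5.973 × (0.8309 − 0.5788) + 3.225 × 0.5788 = 3.372 mg/L.
DO = 11.2 − 3.372 = 7.828 mg/L.

DO ≈ 7.83 mg/L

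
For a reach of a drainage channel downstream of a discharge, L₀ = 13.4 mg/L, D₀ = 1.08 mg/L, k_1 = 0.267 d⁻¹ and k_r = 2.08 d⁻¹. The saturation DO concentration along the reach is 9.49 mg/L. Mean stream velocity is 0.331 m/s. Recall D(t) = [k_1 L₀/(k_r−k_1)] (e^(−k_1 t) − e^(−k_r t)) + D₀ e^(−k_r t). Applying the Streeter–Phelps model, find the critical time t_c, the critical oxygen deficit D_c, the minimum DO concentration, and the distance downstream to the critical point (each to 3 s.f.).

t_c ≈ 0.695 d; D_c ≈ 1.43 mg/L; min DO ≈ 8.06 mg/L; x_c ≈ 19.9 km

At the critical point dD/dt = 0, so k_1 L₀ e^(−k_1 t) = k_r D. Substituting D(t) from the Streeter–Phelps equation and solving for t gives
t_c = ln[(k_r/k_1)(1 − D₀(k_r−k_1)/(k_1 L₀))] / (k_r−k_1).
Here k_r−k_1 = 1.813 d⁻¹ and 1 − D₀(k_r−k_1)/(k_1 L₀) = 1 − 1.08×1.813/(0.267×13.4) = 0.4527, so
t_c = ln(7.790 × 0.4527) / 1.813 = 1.260 / 1.813 = 0.6952 d.
D_c = (k_1/k_r) L₀ e^(−k_1 t_c) = (0.267/2.08) × 13.4 × e^(−0.267×0.6952) = 0.1284 × 13.4 × 0.8306 = 1.429 mg/L.
Minimum DO = C_s − D_c = 9.49 − 1.429 = 8.061 mg/L.
x_c = v t_c = 0.331 m/s × 0.6952 d × 86400 s/d = 19880 m ≈ 19.9 km.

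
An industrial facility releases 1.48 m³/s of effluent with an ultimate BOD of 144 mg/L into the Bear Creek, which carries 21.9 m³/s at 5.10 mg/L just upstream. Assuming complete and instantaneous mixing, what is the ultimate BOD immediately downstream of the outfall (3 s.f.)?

Flow-weighted mixing: C = (Q_r C_r + Q_w C_w)/(Q_r + Q_w)
= (21.9×5.10 + 1.48×144)/(21.9 + 1.48) = 324.8/23.38 = 13.89 mg/L.

13.9 mg/L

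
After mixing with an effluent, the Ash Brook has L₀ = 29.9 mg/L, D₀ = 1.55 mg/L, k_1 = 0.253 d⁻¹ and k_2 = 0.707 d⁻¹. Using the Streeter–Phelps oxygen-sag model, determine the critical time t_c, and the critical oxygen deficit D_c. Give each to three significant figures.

t_c ≈ 2.05 d; D_c ≈ 6.37 mg/L

With k_2/k_1 = 2.794 and 1 − D₀(k_2−k_1)/(k_1 L₀) = 0.9070,
t_c = ln(2.794 × 0.9070) / (0.707 − 0.253) = ln(2.535) / 0.4540 = 0.9300/0.4540 = 2.048 d.
L(t_c) = L₀ e^(−k_1 t_c) = 29.9 × 0.5956 = 17.81 mg/L, and at the critical point k_2 D_c = k_1 L, so D_c = (0.253/0.707) × 17.81 = 6.372 mg/L.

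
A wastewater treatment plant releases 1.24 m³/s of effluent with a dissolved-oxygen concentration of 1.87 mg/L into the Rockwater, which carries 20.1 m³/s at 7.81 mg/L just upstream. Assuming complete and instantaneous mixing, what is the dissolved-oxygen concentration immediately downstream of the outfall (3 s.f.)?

Flow-weighted mixing: C = (Q_r C_r + Q_w C_w)/(Q_r + Q_w)
= (20.1×7.81 + 1.24×1.87)/(20.1 + 1.24) = 159.3/21.34 = 7.465 mg/L.

7.46 mg/L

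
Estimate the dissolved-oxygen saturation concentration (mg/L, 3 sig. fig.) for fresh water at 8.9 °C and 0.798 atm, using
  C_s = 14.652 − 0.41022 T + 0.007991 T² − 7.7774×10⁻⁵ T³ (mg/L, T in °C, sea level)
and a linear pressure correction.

At sea level: C_s = 14.652 − 0.41022×8.9 + 0.007991×8.9² − 7.7774×10⁻⁵×8.9³ = 11.58 mg/L.
Pressure correction: C_s' = 11.58 × 0.798 = 9.240 mg/L.

C_s ≈ 9.24 mg/L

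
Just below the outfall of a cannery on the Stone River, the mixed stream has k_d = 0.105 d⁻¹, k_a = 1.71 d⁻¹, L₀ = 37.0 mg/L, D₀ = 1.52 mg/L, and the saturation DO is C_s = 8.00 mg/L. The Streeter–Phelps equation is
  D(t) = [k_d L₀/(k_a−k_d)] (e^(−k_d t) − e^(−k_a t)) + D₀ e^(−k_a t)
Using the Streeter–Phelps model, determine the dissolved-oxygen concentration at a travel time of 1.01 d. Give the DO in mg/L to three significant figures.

DO ≈ 5.98 mg/L

k_d L₀/(k_a−k_d) = 0.105×37.0/(1.71−0.105) = 3.885/1.605 = 2.421 mg/L.
e^(−k_d t) = e^(−0.105×1.010) = 0.8994; e^(−k_a t) = e^(−1.71×1.010) = 0.1778.
D = 2.421 × (0.8994 − 0.1778) + 1.52 × 0.1778 = 1.747 + 0.2703 = 2.017 mg/L.
DO = C_s − D = 8.00 − 2.017 = 5.983 mg/L.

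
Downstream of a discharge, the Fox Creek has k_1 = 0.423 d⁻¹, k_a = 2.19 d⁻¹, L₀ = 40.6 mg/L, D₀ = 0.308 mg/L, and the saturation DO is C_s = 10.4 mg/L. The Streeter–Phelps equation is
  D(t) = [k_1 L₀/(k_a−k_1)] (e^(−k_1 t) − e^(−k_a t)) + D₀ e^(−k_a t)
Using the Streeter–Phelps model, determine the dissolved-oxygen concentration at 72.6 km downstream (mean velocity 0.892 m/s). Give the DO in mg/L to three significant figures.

DO ≈ 5.07 mg/L

Travel time t = x/v = 72.6 km / (0.892 m/s) = 72600 m / 0.892 m/s = 81390 s = 0.9420 d.
k_1 L₀/(k_a−k_1) = 0.423×40.6/(2.19−0.423) = 17.17/1.767 = 9.719 mg/L.
e^(−k_1 t) = e^(−0.423×0.9420) = 0.6713; e^(−k_a t) = e^(−2.19×0.9420) = 0.1271.
D = 9.719 × (0.6713 − 0.1271) + 0.308 × 0.1271 = 5.290 + 0.03914 = 5.329 mg/L.
DO = C_s − D = 10.4 − 5.329 = 5.071 mg/L.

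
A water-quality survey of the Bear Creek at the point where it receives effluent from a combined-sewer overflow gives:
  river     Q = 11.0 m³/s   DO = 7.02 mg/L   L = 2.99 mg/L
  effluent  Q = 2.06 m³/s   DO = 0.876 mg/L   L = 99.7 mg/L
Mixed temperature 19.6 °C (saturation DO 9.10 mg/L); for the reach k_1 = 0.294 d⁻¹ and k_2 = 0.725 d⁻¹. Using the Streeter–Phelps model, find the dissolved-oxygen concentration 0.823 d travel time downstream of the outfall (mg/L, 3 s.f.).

DO ≈ 4.50 mg/L

Mixed DO = (11.0×7.02 + 2.06×0.876)/(11.0+2.06) = 79.02/13.06 = 6.051 mg/L.
Mixed L₀ = (11.0×2.99 + 2.06×99.7)/(13.06) = 238.3/13.06 = 18.24 mg/L.
Initial deficit D₀ = C_s − DO₀ = 9.10 − 6.051 = 3.049 mg/L.
D(0.823) = [0.294×18.24/(0.725−0.294)](e^(−0.294×0.823) − e^(−0.725×0.823)) + 3.049 e^(−0.725×0.823)
= 12.45 × (0.7851 − 0.5506) + 3.049 × 0.5506 = 4.597 mg/L.
DO = 9.10 − 4.597 = 4.503 mg/L.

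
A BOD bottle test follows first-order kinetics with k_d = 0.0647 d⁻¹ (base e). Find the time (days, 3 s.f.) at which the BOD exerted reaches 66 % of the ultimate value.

t ≈ 16.7 d

y/L₀ = 1 − e^(−k_d t) = 0.66 ⇒ e^(−k_d t) = 0.340
t = −ln(0.340) / 0.0647 = 1.079 / 0.0647 = 16.67 d.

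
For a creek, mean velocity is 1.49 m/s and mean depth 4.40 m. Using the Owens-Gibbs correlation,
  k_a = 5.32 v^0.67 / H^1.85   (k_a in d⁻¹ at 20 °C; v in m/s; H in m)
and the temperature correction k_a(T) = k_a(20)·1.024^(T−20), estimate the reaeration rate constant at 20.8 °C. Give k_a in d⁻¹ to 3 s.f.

k_a ≈ 0.457 d⁻¹

k_a(20) = 5.32 × 1.49^0.67 / 4.40^1.85 = 5.32 × 1.306 / 15.50 = 0.4483 d⁻¹.
k_a(20.8) = 0.4483 × 1.024^(20.8−20) = 0.4483 × 1.019 = 0.4569 d⁻¹.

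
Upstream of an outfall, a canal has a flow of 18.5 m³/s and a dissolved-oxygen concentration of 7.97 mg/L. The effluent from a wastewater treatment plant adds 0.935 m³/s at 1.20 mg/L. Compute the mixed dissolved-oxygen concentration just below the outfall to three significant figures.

7.64 mg/L

Flow-weighted mixing: C = (Q_r C_r + Q_w C_w)/(Q_r + Q_w)
= (18.5×7.97 + 0.935×1.20)/(18.5 + 0.935) = 148.6/19.43 = 7.644 mg/L.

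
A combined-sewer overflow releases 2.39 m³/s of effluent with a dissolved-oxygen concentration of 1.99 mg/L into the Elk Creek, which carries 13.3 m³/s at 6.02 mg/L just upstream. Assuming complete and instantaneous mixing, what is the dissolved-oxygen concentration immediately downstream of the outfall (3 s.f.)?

5.41 mg/L

Flow-weighted mixing: C = (Q_r C_r + Q_w C_w)/(Q_r + Q_w)
= (13.3×6.02 + 2.39×1.99)/(13.3 + 2.39) = 84.82/15.69 = 5.406 mg/L.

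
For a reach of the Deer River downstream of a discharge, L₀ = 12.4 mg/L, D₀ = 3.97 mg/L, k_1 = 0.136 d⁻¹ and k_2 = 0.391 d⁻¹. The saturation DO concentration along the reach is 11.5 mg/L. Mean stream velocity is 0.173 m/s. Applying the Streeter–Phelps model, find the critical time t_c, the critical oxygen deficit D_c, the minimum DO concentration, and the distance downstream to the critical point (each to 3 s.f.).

At the critical point dD/dt = 0, so k_1 L₀ e^(−k_1 t) = k_2 D. Substituting D(t) from the Streeter–Phelps equation and solving for t gives
t_c = ln[(k_2/k_1)(1 − D₀(k_2−k_1)/(k_1 L₀))] / (k_2−k_1).
Here k_2−k_1 = 0.2550 d⁻¹ and 1 − D₀(k_2−k_1)/(k_1 L₀) = 1 − 3.97×0.2550/(0.136×12.4) = 0.3997, so
t_c = ln(2.875 × 0.3997) / 0.2550 = 0.1390 / 0.2550 = 0.5451 d.
D_c = (k_1/k_2) L₀ e^(−k_1 t_c) = (0.136/0.391) × 12.4 × e^(−0.136×0.5451) = 0.3478 × 12.4 × 0.9285 = 4.005 mg/L.
Minimum DO = C_s − D_c = 11.5 − 4.005 = 7.495 mg/L.
x_c = v t_c = 0.173 m/s × 0.5451 d × 86400 s/d = 8148 m ≈ 8.15 km.

t_c ≈ 0.545 d; D_c ≈ 4.00 mg/L; min DO ≈ 7.50 mg/L; x_c ≈ 8.15 km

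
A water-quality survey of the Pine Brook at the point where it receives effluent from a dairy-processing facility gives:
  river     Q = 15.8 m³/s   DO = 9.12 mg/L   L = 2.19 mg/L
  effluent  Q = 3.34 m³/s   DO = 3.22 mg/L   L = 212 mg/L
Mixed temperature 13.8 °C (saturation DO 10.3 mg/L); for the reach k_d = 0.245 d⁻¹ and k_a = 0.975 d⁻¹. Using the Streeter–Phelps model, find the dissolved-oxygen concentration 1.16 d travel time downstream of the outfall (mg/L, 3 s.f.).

DO ≈ 3.99 mg/L

Mixed DO = (15.8×9.12 + 3.34×3.22)/(15.8+3.34) = 154.9/19.14 = 8.090 mg/L.
Mixed L₀ = (15.8×2.19 + 3.34×212)/(19.14) = 742.7/19.14 = 38.80 mg/L.
Initial deficit D₀ = C_s − DO₀ = 10.3 − 8.090 = 2.210 mg/L.
D(1.16) = [0.245×38.80/(0.975−0.245)](e^(−0.245×1.16) − e^(−0.975×1.16)) + 2.210 e^(−0.975×1.16)
= 13.02 × (0.7526 − 0.3227) + 2.210 × 0.3227 = 6.312 mg/L.
DO = 10.3 − 6.312 = 3.988 mg/L.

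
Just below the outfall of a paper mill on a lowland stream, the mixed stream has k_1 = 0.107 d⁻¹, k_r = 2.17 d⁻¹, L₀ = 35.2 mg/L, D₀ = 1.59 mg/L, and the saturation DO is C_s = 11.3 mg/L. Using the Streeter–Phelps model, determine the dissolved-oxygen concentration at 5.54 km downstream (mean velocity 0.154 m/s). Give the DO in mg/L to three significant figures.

DO ≈ 9.65 mg/L

Travel time t = x/v = 5.54 km / (0.154 m/s) = 5540 m / 0.154 m/s = 35970 s = 0.4164 d.
k_1 L₀/(k_r−k_1) = 0.107×35.2/(2.17−0.107) = 3.766/2.063 = 1.826 mg/L.
e^(−k_1 t) = e^(−0.107×0.4164) = 0.9564; e^(−k_r t) = e^(−2.17×0.4164) = 0.4051.
D = 1.826 × (0.9564 − 0.4051) + 1.59 × 0.4051 = 1.006 + 0.6442 = 1.651 mg/L.
DO = C_s − D = 11.3 − 1.651 = 9.649 mg/L.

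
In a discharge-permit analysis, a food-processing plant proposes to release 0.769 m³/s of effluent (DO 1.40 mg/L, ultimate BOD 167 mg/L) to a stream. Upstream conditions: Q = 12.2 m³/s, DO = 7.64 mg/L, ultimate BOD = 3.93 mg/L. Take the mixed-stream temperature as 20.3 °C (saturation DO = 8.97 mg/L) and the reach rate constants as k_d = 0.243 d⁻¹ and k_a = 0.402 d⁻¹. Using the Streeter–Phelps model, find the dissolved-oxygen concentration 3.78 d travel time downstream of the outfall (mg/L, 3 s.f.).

DO ≈ 4.85 mg/L

Mixed DO = (12.2×7.64 + 0.769×1.40)/(12.2+0.769) = 94.28/12.97 = 7.270 mg/L.
Mixed L₀ = (12.2×3.93 + 0.769×167)/(12.97) = 176.4/12.97 = 13.60 mg/L.
Initial deficit D₀ = C_s − DO₀ = 8.97 − 7.270 = 1.700 mg/L.
D(3.78) = [0.243×13.60/(0.402−0.243)](e^(−0.243×3.78) − e^(−0.402×3.78)) + 1.700 e^(−0.402×3.78)
= 20.78 × (0.3991 − 0.2188) + 1.700 × 0.2188 = 4.119 mg/L.
DO = 8.97 − 4.119 = 4.851 mg/L.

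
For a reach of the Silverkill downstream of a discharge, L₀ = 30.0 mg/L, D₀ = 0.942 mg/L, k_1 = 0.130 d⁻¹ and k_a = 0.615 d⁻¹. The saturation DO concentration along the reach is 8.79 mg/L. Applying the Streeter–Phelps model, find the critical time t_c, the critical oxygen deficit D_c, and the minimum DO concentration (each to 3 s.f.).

With k_a/k_1 = 4.731 and 1 − D₀(k_a−k_1)/(k_1 L₀) = 0.8829,
t_c = ln(4.731 × 0.8829) / (0.615 − 0.130) = ln(4.177) / 0.4850 = 1.429/0.4850 = 2.947 d.
L(t_c) = L₀ e^(−k_1 t_c) = 30.0 × 0.6817 = 20.45 mg/L, and at the critical point k_a D_c = k_1 L, so D_c = (0.130/0.615) × 20.45 = 4.323 mg/L.
Minimum DO = C_s − D_c = 8.79 − 4.323 = 4.467 mg/L.

t_c ≈ 2.95 d; D_c ≈ 4.32 mg/L; min DO ≈ 4.47 mg/L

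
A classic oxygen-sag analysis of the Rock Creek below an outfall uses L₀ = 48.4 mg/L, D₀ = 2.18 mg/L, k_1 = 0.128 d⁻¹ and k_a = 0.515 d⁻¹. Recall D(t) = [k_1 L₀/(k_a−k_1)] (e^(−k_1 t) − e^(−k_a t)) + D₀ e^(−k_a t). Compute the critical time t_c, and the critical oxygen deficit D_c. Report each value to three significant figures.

t_c ≈ 3.22 d; D_c ≈ 7.97 mg/L

t_c = [1/(k_a−k_1)] ln[(k_a/k_1)(1 − D₀(k_a−k_1)/(k_1 L₀))]
= [1/(0.515−0.128)] ln[(0.515/0.128)(1 − 2.18×0.3870/(0.128×48.4))]
= (1/0.3870) ln[4.023 × 0.8638] = 2.584 × ln(3.476) = 2.584 × 1.246 = 3.219 d.
D_c = (k_1/k_a) L₀ e^(−k_1 t_c) = (0.128/0.515) × 48.4 × e^(−0.128×3.219) = 0.2485 × 48.4 × 0.6623 = 7.967 mg/L.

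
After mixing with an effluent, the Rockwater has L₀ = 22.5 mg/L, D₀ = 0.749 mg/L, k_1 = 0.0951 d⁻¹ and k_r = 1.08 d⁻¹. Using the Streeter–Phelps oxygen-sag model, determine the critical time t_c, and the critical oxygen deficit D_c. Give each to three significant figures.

t_c ≈ 2.04 d; D_c ≈ 1.63 mg/L

t_c = [1/(k_r−k_1)] ln[(k_r/k_1)(1 − D₀(k_r−k_1)/(k_1 L₀))]
= [1/(1.08−0.0951)] ln[(1.08/0.0951)(1 − 0.749×0.9849/(0.0951×22.5))]
= (1/0.9849) ln[11.36 × 0.6552] = 1.015 × ln(7.441) = 1.015 × 2.007 = 2.038 d.
L(t_c) = L₀ e^(−k_1 t_c) = 22.5 × 0.8238 = 18.54 mg/L, and at the critical point k_r D_c = k_1 L, so D_c = (0.0951/1.08) × 18.54 = 1.632 mg/L.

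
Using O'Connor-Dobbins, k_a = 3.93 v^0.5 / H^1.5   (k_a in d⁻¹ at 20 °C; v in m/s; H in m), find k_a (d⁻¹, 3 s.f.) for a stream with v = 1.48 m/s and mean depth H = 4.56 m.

k_a ≈ 0.491 d⁻¹

k_a = 3.93 × 1.48^0.5 / 4.56^1.5 = 3.93 × 1.217 / 9.737 = 0.4910 d⁻¹.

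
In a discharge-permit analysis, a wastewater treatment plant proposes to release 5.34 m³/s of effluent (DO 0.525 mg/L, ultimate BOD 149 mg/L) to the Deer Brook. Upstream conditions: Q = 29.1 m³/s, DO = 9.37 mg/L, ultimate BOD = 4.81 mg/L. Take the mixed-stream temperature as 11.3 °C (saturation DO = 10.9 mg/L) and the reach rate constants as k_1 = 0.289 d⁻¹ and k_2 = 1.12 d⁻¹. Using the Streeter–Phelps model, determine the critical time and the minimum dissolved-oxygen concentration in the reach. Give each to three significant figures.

t_c ≈ 1.19 d; minimum DO ≈ 5.93 mg/L

Mixed DO = (29.1×9.37 + 5.34×0.525)/(29.1+5.34) = 275.5/34.44 = 7.999 mg/L.
Mixed L₀ = (29.1×4.81 + 5.34×149)/(34.44) = 935.6/34.44 = 27.17 mg/L.
Initial deficit D₀ = C_s − DO₀ = 10.9 − 7.999 = 2.901 mg/L.
t_c = (1/0.8310) ln[(1.12/0.289)(1 − 2.901×0.8310/(0.289×27.17))] = 1.203 × ln(2.685) = 1.189 d.
D_c = (0.289/1.12) × 27.17 × e^(−0.289×1.189) = 0.2580 × 27.17 × 0.7093 = 4.972 mg/L.
Minimum DO = 10.9 − 4.972 = 5.928 mg/L.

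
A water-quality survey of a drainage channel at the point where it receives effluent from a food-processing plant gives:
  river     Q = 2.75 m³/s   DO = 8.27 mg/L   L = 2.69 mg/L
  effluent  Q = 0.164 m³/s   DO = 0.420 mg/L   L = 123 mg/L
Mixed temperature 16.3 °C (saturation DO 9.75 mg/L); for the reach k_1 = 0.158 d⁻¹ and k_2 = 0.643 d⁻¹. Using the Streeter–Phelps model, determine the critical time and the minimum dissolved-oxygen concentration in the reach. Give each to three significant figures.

Mixed DO = (2.75×8.27 + 0.164×0.420)/(2.75+0.164) = 22.81/2.914 = 7.828 mg/L.
Mixed L₀ = (2.75×2.69 + 0.164×123)/(2.914) = 27.57/2.914 = 9.461 mg/L.
Initial deficit D₀ = C_s − DO₀ = 9.75 − 7.828 = 1.922 mg/L.
t_c = (1/0.4850) ln[(0.643/0.158)(1 − 1.922×0.4850/(0.158×9.461))] = 2.062 × ln(1.532) = 0.8797 d.
D_c = (0.158/0.643) × 9.461 × e^(−0.158×0.8797) = 0.2457 × 9.461 × 0.8702 = 2.023 mg/L.
Minimum DO = 9.75 − 2.023 = 7.727 mg/L.

t_c ≈ 0.880 d; minimum DO ≈ 7.73 mg/L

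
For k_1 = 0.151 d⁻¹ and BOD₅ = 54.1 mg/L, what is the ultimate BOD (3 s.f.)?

L₀ ≈ 102 mg/L

BOD₅ = L₀(1 − e^(−5k_1)) ⇒ L₀ = BOD₅ / (1 − e^(−5×0.151))
= 54.1 / (1 − 0.4700) = 54.1 / 0.5300 = 102.1 mg/L.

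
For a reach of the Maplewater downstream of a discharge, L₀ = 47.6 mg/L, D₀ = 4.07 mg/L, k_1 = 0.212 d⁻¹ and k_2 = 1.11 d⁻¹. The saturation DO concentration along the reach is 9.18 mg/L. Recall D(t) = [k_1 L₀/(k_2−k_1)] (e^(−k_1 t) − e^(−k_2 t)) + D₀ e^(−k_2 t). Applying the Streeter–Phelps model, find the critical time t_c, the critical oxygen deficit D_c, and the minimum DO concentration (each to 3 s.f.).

At the critical point dD/dt = 0, so k_1 L₀ e^(−k_1 t) = k_2 D. Substituting D(t) from the Streeter–Phelps equation and solving for t gives
t_c = ln[(k_2/k_1)(1 − D₀(k_2−k_1)/(k_1 L₀))] / (k_2−k_1).
Here k_2−k_1 = 0.8980 d⁻¹ and 1 − D₀(k_2−k_1)/(k_1 L₀) = 1 − 4.07×0.8980/(0.212×47.6) = 0.6378, so
t_c = ln(5.236 × 0.6378) / 0.8980 = 1.206 / 0.8980 = 1.343 d.
D_c = (k_1/k_2) L₀ e^(−k_1 t_c) = (0.212/1.11) × 47.6 × e^(−0.212×1.343) = 0.1910 × 47.6 × 0.7523 = 6.839 mg/L.
Minimum DO = C_s − D_c = 9.18 − 6.839 = 2.341 mg/L.

t_c ≈ 1.34 d; D_c ≈ 6.84 mg/L; min DO ≈ 2.34 mg/L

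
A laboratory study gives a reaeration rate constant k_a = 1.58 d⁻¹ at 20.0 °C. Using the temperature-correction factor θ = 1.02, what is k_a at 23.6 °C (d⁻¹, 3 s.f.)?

k_a ≈ 1.70 d⁻¹

k_a(T₂) = k_a(T₁) · θ^(T₂−T₁) = 1.58 × 1.02^(23.6−20.0)
= 1.58 × 1.02^3.60 = 1.58 × 1.074 = 1.697 d⁻¹.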